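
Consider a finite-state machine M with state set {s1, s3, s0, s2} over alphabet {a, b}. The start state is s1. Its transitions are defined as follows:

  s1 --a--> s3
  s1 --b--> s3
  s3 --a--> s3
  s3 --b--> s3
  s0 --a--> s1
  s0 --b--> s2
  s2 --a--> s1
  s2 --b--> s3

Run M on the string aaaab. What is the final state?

Trace: s1 -a-> s3 -a-> s3 -a-> s3 -a-> s3 -b-> s3

s3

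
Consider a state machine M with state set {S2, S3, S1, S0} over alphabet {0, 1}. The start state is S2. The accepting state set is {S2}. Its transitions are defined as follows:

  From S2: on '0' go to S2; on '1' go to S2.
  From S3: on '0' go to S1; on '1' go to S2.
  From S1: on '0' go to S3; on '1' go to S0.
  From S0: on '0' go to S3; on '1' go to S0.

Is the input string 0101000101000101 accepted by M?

Trace: S2 -0-> S2 -1-> S2 -0-> S2 -1-> S2 -0-> S2 -0-> S2 -0-> S2 -1-> S2 -0-> S2 -1-> S2 -0-> S2 -0-> S2 -0-> S2 -1-> S2 -0-> S2 -1-> S2
End state S2 is accepting.

Yes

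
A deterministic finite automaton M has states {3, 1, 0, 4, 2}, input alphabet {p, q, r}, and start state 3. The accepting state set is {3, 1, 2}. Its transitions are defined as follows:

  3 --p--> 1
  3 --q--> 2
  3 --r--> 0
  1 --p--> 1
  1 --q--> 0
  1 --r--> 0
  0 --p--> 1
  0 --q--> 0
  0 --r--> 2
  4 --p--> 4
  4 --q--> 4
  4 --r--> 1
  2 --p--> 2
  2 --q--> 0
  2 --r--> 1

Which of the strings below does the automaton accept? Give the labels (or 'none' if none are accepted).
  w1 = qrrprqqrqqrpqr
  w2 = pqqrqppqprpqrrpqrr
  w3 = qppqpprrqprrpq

w1, w2

w1: 3 → 2 → 1 → 0 → 1 → 0 → 0 → 0 → 2 → 0 → 0 → 2 → 2 → 0 → 2  → end 2, accepted
w2: 3 → 1 → 0 → 0 → 2 → 0 → 1 → 1 → 0 → 1 → 0 → 1 → 0 → 2 → 1 → 1 → 0 → 2 → 1  → end 1, accepted
w3: 3 → 2 → 2 → 2 → 0 → 1 → 1 → 0 → 2 → 0 → 1 → 0 → 2 → 2 → 0  → end 0, rejected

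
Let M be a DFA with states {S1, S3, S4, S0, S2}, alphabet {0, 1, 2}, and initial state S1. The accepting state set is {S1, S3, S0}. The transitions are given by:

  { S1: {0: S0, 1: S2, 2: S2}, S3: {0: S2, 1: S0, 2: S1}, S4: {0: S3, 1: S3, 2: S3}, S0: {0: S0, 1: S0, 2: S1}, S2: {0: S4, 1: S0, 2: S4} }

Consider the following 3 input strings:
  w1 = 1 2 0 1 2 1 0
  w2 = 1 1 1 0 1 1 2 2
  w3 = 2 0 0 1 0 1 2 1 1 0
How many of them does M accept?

w1:
  start at S1
  read '1': S1 → S2
  read '2': S2 → S4
  read '0': S4 → S3
  read '1': S3 → S0
  read '2': S0 → S1
  read '1': S1 → S2
  read '0': S2 → S4
  end S4, rejected
w2:
  start at S1
  read '1': S1 → S2
  read '1': S2 → S0
  read '1': S0 → S0
  read '0': S0 → S0
  read '1': S0 → S0
  read '1': S0 → S0
  read '2': S0 → S1
  read '2': S1 → S2
  end S2, rejected
w3:
  start at S1
  read '2': S1 → S2
  read '0': S2 → S4
  read '0': S4 → S3
  read '1': S3 → S0
  read '0': S0 → S0
  read '1': S0 → S0
  read '2': S0 → S1
  read '1': S1 → S2
  read '1': S2 → S0
  read '0': S0 → S0
  end S0, accepted

1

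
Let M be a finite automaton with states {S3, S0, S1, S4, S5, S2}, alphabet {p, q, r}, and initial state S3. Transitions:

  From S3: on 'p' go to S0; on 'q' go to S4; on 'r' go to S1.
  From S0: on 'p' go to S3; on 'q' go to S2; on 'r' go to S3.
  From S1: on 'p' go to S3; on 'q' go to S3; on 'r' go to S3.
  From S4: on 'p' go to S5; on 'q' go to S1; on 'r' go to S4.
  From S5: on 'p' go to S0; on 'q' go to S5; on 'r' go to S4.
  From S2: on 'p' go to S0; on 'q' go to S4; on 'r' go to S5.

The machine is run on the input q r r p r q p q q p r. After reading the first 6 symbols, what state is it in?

start at S3
read 'q': S3 → S4
read 'r': S4 → S4
read 'r': S4 → S4
read 'p': S4 → S5
read 'r': S5 → S4
read 'q': S4 → S1
After 6 symbols: S1.

S1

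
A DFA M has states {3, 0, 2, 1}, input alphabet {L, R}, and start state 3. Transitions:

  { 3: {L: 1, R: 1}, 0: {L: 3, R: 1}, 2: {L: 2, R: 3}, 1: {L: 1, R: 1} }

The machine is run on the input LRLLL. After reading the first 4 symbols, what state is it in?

1

Trace: 3 -L-> 1 -R-> 1 -L-> 1 -L-> 1
After 4 symbols: 1.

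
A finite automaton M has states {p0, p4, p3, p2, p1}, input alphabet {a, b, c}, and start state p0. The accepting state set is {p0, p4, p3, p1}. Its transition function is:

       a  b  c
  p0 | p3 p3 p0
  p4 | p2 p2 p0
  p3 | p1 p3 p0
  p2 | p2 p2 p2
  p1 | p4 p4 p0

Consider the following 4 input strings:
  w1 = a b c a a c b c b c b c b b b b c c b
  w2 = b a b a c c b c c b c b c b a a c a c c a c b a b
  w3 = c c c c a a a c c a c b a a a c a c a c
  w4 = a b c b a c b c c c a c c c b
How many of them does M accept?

2

w1: p0 → p3 → p3 → p0 → p3 → p1 → p0 → p3 → p0 → p3 → p0 → p3 → p0 → p3 → p3 → p3 → p3 → p0 → p0 → p3  → end p3, accepted
w2: p0 → p3 → p1 → p4 → p2 → p2 → p2 → p2 → p2 → p2 → p2 → p2 → p2 → p2 → p2 → p2 → p2 → p2 → p2 → p2 → p2 → p2 → p2 → p2 → p2 → p2  → end p2, rejected
w3: p0 → p0 → p0 → p0 → p0 → p3 → p1 → p4 → p0 → p0 → p3 → p0 → p3 → p1 → p4 → p2 → p2 → p2 → p2 → p2 → p2  → end p2, rejected
w4: p0 → p3 → p3 → p0 → p3 → p1 → p0 → p3 → p0 → p0 → p0 → p3 → p0 → p0 → p0 → p3  → end p3, accepted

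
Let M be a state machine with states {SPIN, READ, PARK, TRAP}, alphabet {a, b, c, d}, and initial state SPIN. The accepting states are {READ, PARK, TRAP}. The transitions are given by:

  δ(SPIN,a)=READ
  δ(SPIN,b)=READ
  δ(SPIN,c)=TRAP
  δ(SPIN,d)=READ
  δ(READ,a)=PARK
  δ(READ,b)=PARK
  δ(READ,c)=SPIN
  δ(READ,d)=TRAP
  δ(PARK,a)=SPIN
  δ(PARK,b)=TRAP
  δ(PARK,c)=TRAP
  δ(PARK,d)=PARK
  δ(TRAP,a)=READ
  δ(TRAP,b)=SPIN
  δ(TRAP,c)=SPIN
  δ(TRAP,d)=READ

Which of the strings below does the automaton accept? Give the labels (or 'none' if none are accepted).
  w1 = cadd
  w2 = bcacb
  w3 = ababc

w1, w2

w1:
  start at SPIN
  read 'c': SPIN → TRAP
  read 'a': TRAP → READ
  read 'd': READ → TRAP
  read 'd': TRAP → READ
  end READ, accepted
w2:
  start at SPIN
  read 'b': SPIN → READ
  read 'c': READ → SPIN
  read 'a': SPIN → READ
  read 'c': READ → SPIN
  read 'b': SPIN → READ
  end READ, accepted
w3:
  start at SPIN
  read 'a': SPIN → READ
  read 'b': READ → PARK
  read 'a': PARK → SPIN
  read 'b': SPIN → READ
  read 'c': READ → SPIN
  end SPIN, rejected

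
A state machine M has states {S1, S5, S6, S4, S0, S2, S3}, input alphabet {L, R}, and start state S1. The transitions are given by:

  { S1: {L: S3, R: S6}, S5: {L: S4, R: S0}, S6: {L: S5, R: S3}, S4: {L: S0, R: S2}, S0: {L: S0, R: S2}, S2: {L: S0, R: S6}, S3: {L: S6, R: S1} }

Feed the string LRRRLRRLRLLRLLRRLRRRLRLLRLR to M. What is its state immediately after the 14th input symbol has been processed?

S1 → S3 → S1 → S6 → S3 → S6 → S3 → S1 → S3 → S1 → S3 → S6 → S3 → S6 → S5
After 14 symbols: S5.

S5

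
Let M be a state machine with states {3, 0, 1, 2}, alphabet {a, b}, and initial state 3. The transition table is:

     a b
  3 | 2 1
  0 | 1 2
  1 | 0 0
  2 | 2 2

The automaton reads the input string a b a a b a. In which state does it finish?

start at 3
read 'a': 3 → 2
read 'b': 2 → 2
read 'a': 2 → 2
read 'a': 2 → 2
read 'b': 2 → 2
read 'a': 2 → 2

2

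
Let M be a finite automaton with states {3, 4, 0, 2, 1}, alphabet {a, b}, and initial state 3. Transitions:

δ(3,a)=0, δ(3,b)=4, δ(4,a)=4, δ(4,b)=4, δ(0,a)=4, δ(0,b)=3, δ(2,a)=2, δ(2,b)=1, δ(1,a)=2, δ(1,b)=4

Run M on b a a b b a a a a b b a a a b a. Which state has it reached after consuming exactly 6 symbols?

3 → 4 → 4 → 4 → 4 → 4 → 4
After 6 symbols: 4.

4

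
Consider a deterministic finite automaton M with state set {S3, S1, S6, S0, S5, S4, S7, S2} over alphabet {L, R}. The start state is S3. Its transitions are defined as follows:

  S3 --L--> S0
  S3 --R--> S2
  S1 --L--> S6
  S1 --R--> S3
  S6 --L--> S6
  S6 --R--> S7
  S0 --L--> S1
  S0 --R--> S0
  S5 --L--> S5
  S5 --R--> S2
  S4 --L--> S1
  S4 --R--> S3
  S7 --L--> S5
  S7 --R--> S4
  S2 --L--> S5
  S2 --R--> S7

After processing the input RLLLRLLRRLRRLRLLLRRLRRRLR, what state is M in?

start at S3
read 'R': S3 → S2
read 'L': S2 → S5
read 'L': S5 → S5
read 'L': S5 → S5
read 'R': S5 → S2
read 'L': S2 → S5
read 'L': S5 → S5
read 'R': S5 → S2
read 'R': S2 → S7
read 'L': S7 → S5
read 'R': S5 → S2
read 'R': S2 → S7
read 'L': S7 → S5
read 'R': S5 → S2
read 'L': S2 → S5
read 'L': S5 → S5
read 'L': S5 → S5
read 'R': S5 → S2
read 'R': S2 → S7
read 'L': S7 → S5
read 'R': S5 → S2
read 'R': S2 → S7
read 'R': S7 → S4
read 'L': S4 → S1
read 'R': S1 → S3

S3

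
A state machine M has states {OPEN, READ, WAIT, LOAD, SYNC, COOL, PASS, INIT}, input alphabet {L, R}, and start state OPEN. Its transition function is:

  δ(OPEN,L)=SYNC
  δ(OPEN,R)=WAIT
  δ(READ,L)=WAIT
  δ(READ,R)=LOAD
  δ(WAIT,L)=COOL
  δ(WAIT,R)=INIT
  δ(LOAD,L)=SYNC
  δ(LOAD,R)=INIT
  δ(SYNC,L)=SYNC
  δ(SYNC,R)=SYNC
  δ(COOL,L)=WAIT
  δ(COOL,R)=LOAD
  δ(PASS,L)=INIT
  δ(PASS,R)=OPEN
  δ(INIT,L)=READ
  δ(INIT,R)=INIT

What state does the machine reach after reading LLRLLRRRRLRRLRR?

SYNC

start at OPEN
read 'L': OPEN → SYNC
read 'L': SYNC → SYNC
read 'R': SYNC → SYNC
read 'L': SYNC → SYNC
read 'L': SYNC → SYNC
read 'R': SYNC → SYNC
read 'R': SYNC → SYNC
read 'R': SYNC → SYNC
read 'R': SYNC → SYNC
read 'L': SYNC → SYNC
read 'R': SYNC → SYNC
read 'R': SYNC → SYNC
read 'L': SYNC → SYNC
read 'R': SYNC → SYNC
read 'R': SYNC → SYNC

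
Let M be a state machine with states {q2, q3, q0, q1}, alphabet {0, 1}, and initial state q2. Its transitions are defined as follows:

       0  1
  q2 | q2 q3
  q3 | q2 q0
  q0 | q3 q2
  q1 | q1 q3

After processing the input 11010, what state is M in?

Trace: q2 -1-> q3 -1-> q0 -0-> q3 -1-> q0 -0-> q3

q3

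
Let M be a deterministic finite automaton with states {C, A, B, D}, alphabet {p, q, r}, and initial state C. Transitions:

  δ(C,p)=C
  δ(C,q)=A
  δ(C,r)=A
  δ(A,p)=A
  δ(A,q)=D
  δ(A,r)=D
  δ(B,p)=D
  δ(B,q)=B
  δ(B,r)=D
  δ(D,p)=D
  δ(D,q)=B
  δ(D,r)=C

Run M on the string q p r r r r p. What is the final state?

D

C → A → A → D → C → A → D → D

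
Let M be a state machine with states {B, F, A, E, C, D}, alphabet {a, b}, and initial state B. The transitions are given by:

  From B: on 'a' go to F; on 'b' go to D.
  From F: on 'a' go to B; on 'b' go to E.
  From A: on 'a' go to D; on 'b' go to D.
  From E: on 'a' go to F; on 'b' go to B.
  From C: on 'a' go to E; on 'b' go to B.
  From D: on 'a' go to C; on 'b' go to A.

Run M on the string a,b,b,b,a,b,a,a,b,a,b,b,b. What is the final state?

A

start at B
read 'a': B → F
read 'b': F → E
read 'b': E → B
read 'b': B → D
read 'a': D → C
read 'b': C → B
read 'a': B → F
read 'a': F → B
read 'b': B → D
read 'a': D → C
read 'b': C → B
read 'b': B → D
read 'b': D → A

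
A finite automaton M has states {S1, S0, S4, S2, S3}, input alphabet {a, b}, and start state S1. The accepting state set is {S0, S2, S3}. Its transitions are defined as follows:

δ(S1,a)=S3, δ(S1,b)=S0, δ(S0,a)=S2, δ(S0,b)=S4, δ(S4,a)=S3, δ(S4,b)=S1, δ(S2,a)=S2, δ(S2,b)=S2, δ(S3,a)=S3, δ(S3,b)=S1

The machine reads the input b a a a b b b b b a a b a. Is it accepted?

S1 → S0 → S2 → S2 → S2 → S2 → S2 → S2 → S2 → S2 → S2 → S2 → S2 → S2
End state S2 is accepting.

Yes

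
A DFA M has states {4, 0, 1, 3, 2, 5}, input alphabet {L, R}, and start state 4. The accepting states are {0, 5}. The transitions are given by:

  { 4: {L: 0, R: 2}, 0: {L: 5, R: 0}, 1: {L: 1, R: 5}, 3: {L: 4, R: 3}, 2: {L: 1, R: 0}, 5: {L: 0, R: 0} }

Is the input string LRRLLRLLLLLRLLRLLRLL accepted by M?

Yes

Trace: 4 -L-> 0 -R-> 0 -R-> 0 -L-> 5 -L-> 0 -R-> 0 -L-> 5 -L-> 0 -L-> 5 -L-> 0 -L-> 5 -R-> 0 -L-> 5 -L-> 0 -R-> 0 -L-> 5 -L-> 0 -R-> 0 -L-> 5 -L-> 0
End state 0 is accepting.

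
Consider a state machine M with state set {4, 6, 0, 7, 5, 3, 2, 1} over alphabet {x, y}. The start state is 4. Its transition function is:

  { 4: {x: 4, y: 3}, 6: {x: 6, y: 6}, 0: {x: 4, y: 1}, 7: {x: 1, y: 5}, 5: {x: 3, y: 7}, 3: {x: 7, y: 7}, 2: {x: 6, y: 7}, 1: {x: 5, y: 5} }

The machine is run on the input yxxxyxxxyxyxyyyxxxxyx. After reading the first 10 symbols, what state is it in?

1

4 → 3 → 7 → 1 → 5 → 7 → 1 → 5 → 3 → 7 → 1
After 10 symbols: 1.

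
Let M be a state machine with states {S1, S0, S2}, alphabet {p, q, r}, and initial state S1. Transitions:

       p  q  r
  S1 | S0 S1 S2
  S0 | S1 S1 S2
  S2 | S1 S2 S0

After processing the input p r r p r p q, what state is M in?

S1

start at S1
read 'p': S1 → S0
read 'r': S0 → S2
read 'r': S2 → S0
read 'p': S0 → S1
read 'r': S1 → S2
read 'p': S2 → S1
read 'q': S1 → S1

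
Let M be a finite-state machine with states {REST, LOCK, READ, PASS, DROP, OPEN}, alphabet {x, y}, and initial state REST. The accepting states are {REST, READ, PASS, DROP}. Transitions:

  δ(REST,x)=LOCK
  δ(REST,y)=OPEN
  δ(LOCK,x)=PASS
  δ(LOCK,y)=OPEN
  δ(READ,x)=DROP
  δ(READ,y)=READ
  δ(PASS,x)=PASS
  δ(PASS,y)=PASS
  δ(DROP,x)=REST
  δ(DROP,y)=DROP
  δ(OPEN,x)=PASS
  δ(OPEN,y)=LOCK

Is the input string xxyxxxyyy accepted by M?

Trace: REST -x-> LOCK -x-> PASS -y-> PASS -x-> PASS -x-> PASS -x-> PASS -y-> PASS -y-> PASS -y-> PASS
End state PASS is accepting.

Yes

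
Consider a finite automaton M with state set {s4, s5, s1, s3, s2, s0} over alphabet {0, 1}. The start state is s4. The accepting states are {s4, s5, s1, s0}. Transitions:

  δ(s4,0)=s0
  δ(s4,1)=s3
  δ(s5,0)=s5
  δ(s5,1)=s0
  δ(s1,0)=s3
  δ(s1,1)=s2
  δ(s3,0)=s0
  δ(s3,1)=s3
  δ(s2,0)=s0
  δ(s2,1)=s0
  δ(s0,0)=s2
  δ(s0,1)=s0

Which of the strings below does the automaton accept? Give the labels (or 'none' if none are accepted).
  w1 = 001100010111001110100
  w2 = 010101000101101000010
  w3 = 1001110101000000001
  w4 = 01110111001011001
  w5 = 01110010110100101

w1, w3, w4, w5

w1: s4 → s0 → s2 → s0 → s0 → s2 → s0 → s2 → s0 → s2 → s0 → s0 → s0 → s2 → s0 → s0 → s0 → s0 → s2 → s0 → s2 → s0  → end s0, accepted
w2: s4 → s0 → s0 → s2 → s0 → s2 → s0 → s2 → s0 → s2 → s0 → s2 → s0 → s0 → s2 → s0 → s2 → s0 → s2 → s0 → s0 → s2  → end s2, rejected
w3: s4 → s3 → s0 → s2 → s0 → s0 → s0 → s2 → s0 → s2 → s0 → s2 → s0 → s2 → s0 → s2 → s0 → s2 → s0 → s0  → end s0, accepted
w4: s4 → s0 → s0 → s0 → s0 → s2 → s0 → s0 → s0 → s2 → s0 → s0 → s2 → s0 → s0 → s2 → s0 → s0  → end s0, accepted
w5: s4 → s0 → s0 → s0 → s0 → s2 → s0 → s0 → s2 → s0 → s0 → s2 → s0 → s2 → s0 → s0 → s2 → s0  → end s0, accepted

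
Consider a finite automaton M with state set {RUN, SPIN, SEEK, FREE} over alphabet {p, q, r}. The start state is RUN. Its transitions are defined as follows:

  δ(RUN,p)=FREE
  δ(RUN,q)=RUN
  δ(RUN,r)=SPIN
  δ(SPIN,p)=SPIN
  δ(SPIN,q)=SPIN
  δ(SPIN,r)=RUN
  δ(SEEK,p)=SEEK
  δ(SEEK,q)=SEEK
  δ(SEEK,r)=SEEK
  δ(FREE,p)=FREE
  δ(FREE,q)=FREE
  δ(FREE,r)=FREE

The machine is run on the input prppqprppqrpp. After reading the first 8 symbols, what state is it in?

RUN → FREE → FREE → FREE → FREE → FREE → FREE → FREE → FREE
After 8 symbols: FREE.

FREE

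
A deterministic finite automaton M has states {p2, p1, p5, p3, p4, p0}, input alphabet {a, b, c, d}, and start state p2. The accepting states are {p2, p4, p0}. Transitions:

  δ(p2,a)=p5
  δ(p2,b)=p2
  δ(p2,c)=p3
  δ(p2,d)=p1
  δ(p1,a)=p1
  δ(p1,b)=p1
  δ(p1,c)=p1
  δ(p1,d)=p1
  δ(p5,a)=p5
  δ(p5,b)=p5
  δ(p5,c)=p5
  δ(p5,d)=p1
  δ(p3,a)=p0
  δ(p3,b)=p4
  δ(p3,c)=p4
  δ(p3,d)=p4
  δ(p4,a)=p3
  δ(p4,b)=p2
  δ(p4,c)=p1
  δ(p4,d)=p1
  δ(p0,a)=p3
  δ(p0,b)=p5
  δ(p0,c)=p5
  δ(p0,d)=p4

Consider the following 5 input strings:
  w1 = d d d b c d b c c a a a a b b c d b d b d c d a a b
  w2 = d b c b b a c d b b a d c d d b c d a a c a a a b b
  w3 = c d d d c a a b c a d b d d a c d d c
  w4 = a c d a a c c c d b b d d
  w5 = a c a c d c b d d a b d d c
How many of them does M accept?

w1: p2 → p1 → p1 → p1 → p1 → p1 → p1 → p1 → p1 → p1 → p1 → p1 → p1 → p1 → p1 → p1 → p1 → p1 → p1 → p1 → p1 → p1 → p1 → p1 → p1 → p1 → p1  → end p1, rejected
w2: p2 → p1 → p1 → p1 → p1 → p1 → p1 → p1 → p1 → p1 → p1 → p1 → p1 → p1 → p1 → p1 → p1 → p1 → p1 → p1 → p1 → p1 → p1 → p1 → p1 → p1 → p1  → end p1, rejected
w3: p2 → p3 → p4 → p1 → p1 → p1 → p1 → p1 → p1 → p1 → p1 → p1 → p1 → p1 → p1 → p1 → p1 → p1 → p1 → p1  → end p1, rejected
w4: p2 → p5 → p5 → p1 → p1 → p1 → p1 → p1 → p1 → p1 → p1 → p1 → p1 → p1  → end p1, rejected
w5: p2 → p5 → p5 → p5 → p5 → p1 → p1 → p1 → p1 → p1 → p1 → p1 → p1 → p1 → p1  → end p1, rejected

0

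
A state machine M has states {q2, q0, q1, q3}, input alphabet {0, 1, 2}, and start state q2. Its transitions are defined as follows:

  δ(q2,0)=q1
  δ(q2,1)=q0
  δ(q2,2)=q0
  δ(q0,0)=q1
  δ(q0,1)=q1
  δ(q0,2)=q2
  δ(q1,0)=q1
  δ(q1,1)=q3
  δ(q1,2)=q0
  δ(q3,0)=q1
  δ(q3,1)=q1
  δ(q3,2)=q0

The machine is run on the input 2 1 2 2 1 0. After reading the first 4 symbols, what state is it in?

start at q2
read '2': q2 → q0
read '1': q0 → q1
read '2': q1 → q0
read '2': q0 → q2
After 4 symbols: q2.

q2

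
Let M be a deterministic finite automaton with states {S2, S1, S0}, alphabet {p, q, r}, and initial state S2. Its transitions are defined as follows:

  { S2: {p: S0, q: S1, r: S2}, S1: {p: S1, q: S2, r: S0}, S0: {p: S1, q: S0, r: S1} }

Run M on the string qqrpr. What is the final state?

S1

start at S2
read 'q': S2 → S1
read 'q': S1 → S2
read 'r': S2 → S2
read 'p': S2 → S0
read 'r': S0 → S1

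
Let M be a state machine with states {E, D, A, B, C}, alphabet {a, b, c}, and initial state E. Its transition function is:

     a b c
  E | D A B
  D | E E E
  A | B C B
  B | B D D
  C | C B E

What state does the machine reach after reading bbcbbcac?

start at E
read 'b': E → A
read 'b': A → C
read 'c': C → E
read 'b': E → A
read 'b': A → C
read 'c': C → E
read 'a': E → D
read 'c': D → E

E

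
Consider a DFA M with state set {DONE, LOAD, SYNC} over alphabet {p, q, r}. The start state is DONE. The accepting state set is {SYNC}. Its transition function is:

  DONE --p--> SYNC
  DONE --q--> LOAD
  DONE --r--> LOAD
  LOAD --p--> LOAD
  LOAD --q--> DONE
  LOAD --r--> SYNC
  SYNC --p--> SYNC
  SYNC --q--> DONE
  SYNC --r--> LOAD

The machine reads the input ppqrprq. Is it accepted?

DONE → SYNC → SYNC → DONE → LOAD → LOAD → SYNC → DONE
End state DONE is not accepting.

No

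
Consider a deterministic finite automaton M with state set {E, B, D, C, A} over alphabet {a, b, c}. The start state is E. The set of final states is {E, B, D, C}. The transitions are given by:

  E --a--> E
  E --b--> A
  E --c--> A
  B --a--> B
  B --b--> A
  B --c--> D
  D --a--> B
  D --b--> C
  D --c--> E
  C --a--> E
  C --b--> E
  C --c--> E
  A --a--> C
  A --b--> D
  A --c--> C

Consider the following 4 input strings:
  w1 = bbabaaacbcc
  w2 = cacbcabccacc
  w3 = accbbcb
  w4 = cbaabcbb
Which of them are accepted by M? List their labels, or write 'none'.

w2, w3

w1:
  start at E
  read 'b': E → A
  read 'b': A → D
  read 'a': D → B
  read 'b': B → A
  read 'a': A → C
  read 'a': C → E
  read 'a': E → E
  read 'c': E → A
  read 'b': A → D
  read 'c': D → E
  read 'c': E → A
  end A, rejected
w2:
  start at E
  read 'c': E → A
  read 'a': A → C
  read 'c': C → E
  read 'b': E → A
  read 'c': A → C
  read 'a': C → E
  read 'b': E → A
  read 'c': A → C
  read 'c': C → E
  read 'a': E → E
  read 'c': E → A
  read 'c': A → C
  end C, accepted
w3:
  start at E
  read 'a': E → E
  read 'c': E → A
  read 'c': A → C
  read 'b': C → E
  read 'b': E → A
  read 'c': A → C
  read 'b': C → E
  end E, accepted
w4:
  start at E
  read 'c': E → A
  read 'b': A → D
  read 'a': D → B
  read 'a': B → B
  read 'b': B → A
  read 'c': A → C
  read 'b': C → E
  read 'b': E → A
  end A, rejected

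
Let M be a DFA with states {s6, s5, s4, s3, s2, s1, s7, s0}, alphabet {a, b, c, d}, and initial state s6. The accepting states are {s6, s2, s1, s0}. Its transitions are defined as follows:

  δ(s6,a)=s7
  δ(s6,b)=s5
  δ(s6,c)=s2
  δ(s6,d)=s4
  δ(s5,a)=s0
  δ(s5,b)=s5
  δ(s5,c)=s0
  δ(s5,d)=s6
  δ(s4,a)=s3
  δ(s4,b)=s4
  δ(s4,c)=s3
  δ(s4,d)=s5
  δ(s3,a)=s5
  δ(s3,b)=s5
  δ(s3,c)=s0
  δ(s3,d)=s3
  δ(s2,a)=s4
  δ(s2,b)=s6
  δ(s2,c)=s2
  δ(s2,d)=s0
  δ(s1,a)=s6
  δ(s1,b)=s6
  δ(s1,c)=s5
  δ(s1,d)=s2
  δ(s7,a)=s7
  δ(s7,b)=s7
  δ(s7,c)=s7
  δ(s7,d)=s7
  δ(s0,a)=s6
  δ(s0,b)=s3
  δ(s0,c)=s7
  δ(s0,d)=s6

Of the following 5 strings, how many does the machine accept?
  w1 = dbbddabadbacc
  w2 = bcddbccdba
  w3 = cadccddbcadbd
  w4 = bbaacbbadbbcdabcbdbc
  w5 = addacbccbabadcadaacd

1

w1:
  start at s6
  read 'd': s6 → s4
  read 'b': s4 → s4
  read 'b': s4 → s4
  read 'd': s4 → s5
  read 'd': s5 → s6
  read 'a': s6 → s7
  read 'b': s7 → s7
  read 'a': s7 → s7
  read 'd': s7 → s7
  read 'b': s7 → s7
  read 'a': s7 → s7
  read 'c': s7 → s7
  read 'c': s7 → s7
  end s7, rejected
w2:
  start at s6
  read 'b': s6 → s5
  read 'c': s5 → s0
  read 'd': s0 → s6
  read 'd': s6 → s4
  read 'b': s4 → s4
  read 'c': s4 → s3
  read 'c': s3 → s0
  read 'd': s0 → s6
  read 'b': s6 → s5
  read 'a': s5 → s0
  end s0, accepted
w3:
  start at s6
  read 'c': s6 → s2
  read 'a': s2 → s4
  read 'd': s4 → s5
  read 'c': s5 → s0
  read 'c': s0 → s7
  read 'd': s7 → s7
  read 'd': s7 → s7
  read 'b': s7 → s7
  read 'c': s7 → s7
  read 'a': s7 → s7
  read 'd': s7 → s7
  read 'b': s7 → s7
  read 'd': s7 → s7
  end s7, rejected
w4:
  start at s6
  read 'b': s6 → s5
  read 'b': s5 → s5
  read 'a': s5 → s0
  read 'a': s0 → s6
  read 'c': s6 → s2
  read 'b': s2 → s6
  read 'b': s6 → s5
  read 'a': s5 → s0
  read 'd': s0 → s6
  read 'b': s6 → s5
  read 'b': s5 → s5
  read 'c': s5 → s0
  read 'd': s0 → s6
  read 'a': s6 → s7
  read 'b': s7 → s7
  read 'c': s7 → s7
  read 'b': s7 → s7
  read 'd': s7 → s7
  read 'b': s7 → s7
  read 'c': s7 → s7
  end s7, rejected
w5:
  start at s6
  read 'a': s6 → s7
  read 'd': s7 → s7
  read 'd': s7 → s7
  read 'a': s7 → s7
  read 'c': s7 → s7
  read 'b': s7 → s7
  read 'c': s7 → s7
  read 'c': s7 → s7
  read 'b': s7 → s7
  read 'a': s7 → s7
  read 'b': s7 → s7
  read 'a': s7 → s7
  read 'd': s7 → s7
  read 'c': s7 → s7
  read 'a': s7 → s7
  read 'd': s7 → s7
  read 'a': s7 → s7
  read 'a': s7 → s7
  read 'c': s7 → s7
  read 'd': s7 → s7
  end s7, rejected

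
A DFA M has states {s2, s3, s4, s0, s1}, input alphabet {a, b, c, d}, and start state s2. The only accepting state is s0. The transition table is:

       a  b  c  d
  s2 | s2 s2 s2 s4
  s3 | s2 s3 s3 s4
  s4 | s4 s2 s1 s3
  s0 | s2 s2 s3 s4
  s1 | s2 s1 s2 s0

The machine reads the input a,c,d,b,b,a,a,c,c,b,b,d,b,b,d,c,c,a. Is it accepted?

Trace: s2 -a-> s2 -c-> s2 -d-> s4 -b-> s2 -b-> s2 -a-> s2 -a-> s2 -c-> s2 -c-> s2 -b-> s2 -b-> s2 -d-> s4 -b-> s2 -b-> s2 -d-> s4 -c-> s1 -c-> s2 -a-> s2
End state s2 is not accepting.

No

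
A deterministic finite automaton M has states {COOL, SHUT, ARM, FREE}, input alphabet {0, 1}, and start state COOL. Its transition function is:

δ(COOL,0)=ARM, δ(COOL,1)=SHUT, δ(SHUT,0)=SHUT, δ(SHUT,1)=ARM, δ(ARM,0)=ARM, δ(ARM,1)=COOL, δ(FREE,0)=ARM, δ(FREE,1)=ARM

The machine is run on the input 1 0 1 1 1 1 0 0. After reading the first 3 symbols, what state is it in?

ARM

start at COOL
read '1': COOL → SHUT
read '0': SHUT → SHUT
read '1': SHUT → ARM
After 3 symbols: ARM.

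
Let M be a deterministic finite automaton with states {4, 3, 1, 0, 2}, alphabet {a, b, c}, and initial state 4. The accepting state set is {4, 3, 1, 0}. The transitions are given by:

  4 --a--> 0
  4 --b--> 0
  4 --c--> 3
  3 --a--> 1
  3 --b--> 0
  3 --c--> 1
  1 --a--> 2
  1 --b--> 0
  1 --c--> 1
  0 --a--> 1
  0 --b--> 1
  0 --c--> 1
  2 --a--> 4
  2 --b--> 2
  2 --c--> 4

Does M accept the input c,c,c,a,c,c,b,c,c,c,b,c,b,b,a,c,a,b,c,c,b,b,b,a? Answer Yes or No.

4 → 3 → 1 → 1 → 2 → 4 → 3 → 0 → 1 → 1 → 1 → 0 → 1 → 0 → 1 → 2 → 4 → 0 → 1 → 1 → 1 → 0 → 1 → 0 → 1
End state 1 is accepting.

Yes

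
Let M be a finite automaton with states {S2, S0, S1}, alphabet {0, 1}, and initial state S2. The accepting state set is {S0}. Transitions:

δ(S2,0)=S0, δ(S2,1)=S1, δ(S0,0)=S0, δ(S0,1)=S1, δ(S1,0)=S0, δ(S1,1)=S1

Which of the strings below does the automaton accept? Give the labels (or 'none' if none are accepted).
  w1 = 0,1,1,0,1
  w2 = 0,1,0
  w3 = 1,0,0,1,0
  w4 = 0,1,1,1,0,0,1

w2, w3

w1:
  start at S2
  read '0': S2 → S0
  read '1': S0 → S1
  read '1': S1 → S1
  read '0': S1 → S0
  read '1': S0 → S1
  end S1, rejected
w2:
  start at S2
  read '0': S2 → S0
  read '1': S0 → S1
  read '0': S1 → S0
  end S0, accepted
w3:
  start at S2
  read '1': S2 → S1
  read '0': S1 → S0
  read '0': S0 → S0
  read '1': S0 → S1
  read '0': S1 → S0
  end S0, accepted
w4:
  start at S2
  read '0': S2 → S0
  read '1': S0 → S1
  read '1': S1 → S1
  read '1': S1 → S1
  read '0': S1 → S0
  read '0': S0 → S0
  read '1': S0 → S1
  end S1, rejected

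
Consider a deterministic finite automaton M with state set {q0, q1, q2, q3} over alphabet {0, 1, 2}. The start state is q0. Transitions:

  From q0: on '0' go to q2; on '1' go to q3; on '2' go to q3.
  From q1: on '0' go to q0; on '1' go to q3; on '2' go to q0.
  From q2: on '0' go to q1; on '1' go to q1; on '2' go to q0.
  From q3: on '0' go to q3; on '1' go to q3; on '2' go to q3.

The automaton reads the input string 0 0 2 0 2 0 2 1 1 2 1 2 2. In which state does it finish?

q0 → q2 → q1 → q0 → q2 → q0 → q2 → q0 → q3 → q3 → q3 → q3 → q3 → q3

q3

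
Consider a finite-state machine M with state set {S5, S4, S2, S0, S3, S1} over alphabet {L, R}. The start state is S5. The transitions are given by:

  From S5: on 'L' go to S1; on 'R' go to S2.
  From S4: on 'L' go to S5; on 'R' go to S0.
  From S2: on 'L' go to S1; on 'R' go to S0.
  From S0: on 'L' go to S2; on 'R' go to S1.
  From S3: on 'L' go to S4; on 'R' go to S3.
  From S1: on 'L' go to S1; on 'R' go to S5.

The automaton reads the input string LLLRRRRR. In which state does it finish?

S5

S5 → S1 → S1 → S1 → S5 → S2 → S0 → S1 → S5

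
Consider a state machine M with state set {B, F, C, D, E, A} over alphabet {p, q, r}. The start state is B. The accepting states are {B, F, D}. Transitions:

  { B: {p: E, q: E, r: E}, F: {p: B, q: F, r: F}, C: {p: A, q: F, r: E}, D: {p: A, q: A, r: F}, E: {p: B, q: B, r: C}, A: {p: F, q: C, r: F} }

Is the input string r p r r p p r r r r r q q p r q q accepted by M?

No

B → E → B → E → C → A → F → F → F → F → F → F → F → F → B → E → B → E
End state E is not accepting.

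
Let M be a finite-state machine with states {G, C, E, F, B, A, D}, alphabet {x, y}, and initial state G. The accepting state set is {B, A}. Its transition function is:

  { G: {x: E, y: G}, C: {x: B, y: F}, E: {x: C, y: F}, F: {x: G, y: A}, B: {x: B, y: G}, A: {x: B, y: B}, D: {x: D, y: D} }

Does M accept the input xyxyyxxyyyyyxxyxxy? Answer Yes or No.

No

G → E → F → G → G → G → E → C → F → A → B → G → G → E → C → F → G → E → F
End state F is not accepting.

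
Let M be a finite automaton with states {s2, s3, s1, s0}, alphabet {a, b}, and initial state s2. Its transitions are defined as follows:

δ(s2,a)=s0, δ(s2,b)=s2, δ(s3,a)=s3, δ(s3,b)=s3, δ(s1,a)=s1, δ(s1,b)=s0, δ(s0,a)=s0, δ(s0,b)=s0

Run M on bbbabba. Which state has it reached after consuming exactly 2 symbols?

s2

Trace: s2 -b-> s2 -b-> s2
After 2 symbols: s2.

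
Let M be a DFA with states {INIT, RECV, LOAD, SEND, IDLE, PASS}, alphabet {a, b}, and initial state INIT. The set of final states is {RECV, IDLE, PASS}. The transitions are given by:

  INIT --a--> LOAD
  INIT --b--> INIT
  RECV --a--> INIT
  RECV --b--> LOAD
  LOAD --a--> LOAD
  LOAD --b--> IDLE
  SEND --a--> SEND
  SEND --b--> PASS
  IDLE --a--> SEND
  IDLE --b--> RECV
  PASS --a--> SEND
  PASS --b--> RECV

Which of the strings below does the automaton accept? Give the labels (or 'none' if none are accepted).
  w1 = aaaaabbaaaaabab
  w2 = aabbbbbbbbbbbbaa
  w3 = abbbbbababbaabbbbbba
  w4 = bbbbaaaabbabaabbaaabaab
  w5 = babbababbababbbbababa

w1:
  start at INIT
  read 'a': INIT → LOAD
  read 'a': LOAD → LOAD
  read 'a': LOAD → LOAD
  read 'a': LOAD → LOAD
  read 'a': LOAD → LOAD
  read 'b': LOAD → IDLE
  read 'b': IDLE → RECV
  read 'a': RECV → INIT
  read 'a': INIT → LOAD
  read 'a': LOAD → LOAD
  read 'a': LOAD → LOAD
  read 'a': LOAD → LOAD
  read 'b': LOAD → IDLE
  read 'a': IDLE → SEND
  read 'b': SEND → PASS
  end PASS, accepted
w2:
  start at INIT
  read 'a': INIT → LOAD
  read 'a': LOAD → LOAD
  read 'b': LOAD → IDLE
  read 'b': IDLE → RECV
  read 'b': RECV → LOAD
  read 'b': LOAD → IDLE
  read 'b': IDLE → RECV
  read 'b': RECV → LOAD
  read 'b': LOAD → IDLE
  read 'b': IDLE → RECV
  read 'b': RECV → LOAD
  read 'b': LOAD → IDLE
  read 'b': IDLE → RECV
  read 'b': RECV → LOAD
  read 'a': LOAD → LOAD
  read 'a': LOAD → LOAD
  end LOAD, rejected
w3:
  start at INIT
  read 'a': INIT → LOAD
  read 'b': LOAD → IDLE
  read 'b': IDLE → RECV
  read 'b': RECV → LOAD
  read 'b': LOAD → IDLE
  read 'b': IDLE → RECV
  read 'a': RECV → INIT
  read 'b': INIT → INIT
  read 'a': INIT → LOAD
  read 'b': LOAD → IDLE
  read 'b': IDLE → RECV
  read 'a': RECV → INIT
  read 'a': INIT → LOAD
  read 'b': LOAD → IDLE
  read 'b': IDLE → RECV
  read 'b': RECV → LOAD
  read 'b': LOAD → IDLE
  read 'b': IDLE → RECV
  read 'b': RECV → LOAD
  read 'a': LOAD → LOAD
  end LOAD, rejected
w4:
  start at INIT
  read 'b': INIT → INIT
  read 'b': INIT → INIT
  read 'b': INIT → INIT
  read 'b': INIT → INIT
  read 'a': INIT → LOAD
  read 'a': LOAD → LOAD
  read 'a': LOAD → LOAD
  read 'a': LOAD → LOAD
  read 'b': LOAD → IDLE
  read 'b': IDLE → RECV
  read 'a': RECV → INIT
  read 'b': INIT → INIT
  read 'a': INIT → LOAD
  read 'a': LOAD → LOAD
  read 'b': LOAD → IDLE
  read 'b': IDLE → RECV
  read 'a': RECV → INIT
  read 'a': INIT → LOAD
  read 'a': LOAD → LOAD
  read 'b': LOAD → IDLE
  read 'a': IDLE → SEND
  read 'a': SEND → SEND
  read 'b': SEND → PASS
  end PASS, accepted
w5:
  start at INIT
  read 'b': INIT → INIT
  read 'a': INIT → LOAD
  read 'b': LOAD → IDLE
  read 'b': IDLE → RECV
  read 'a': RECV → INIT
  read 'b': INIT → INIT
  read 'a': INIT → LOAD
  read 'b': LOAD → IDLE
  read 'b': IDLE → RECV
  read 'a': RECV → INIT
  read 'b': INIT → INIT
  read 'a': INIT → LOAD
  read 'b': LOAD → IDLE
  read 'b': IDLE → RECV
  read 'b': RECV → LOAD
  read 'b': LOAD → IDLE
  read 'a': IDLE → SEND
  read 'b': SEND → PASS
  read 'a': PASS → SEND
  read 'b': SEND → PASS
  read 'a': PASS → SEND
  end SEND, rejected

w1, w4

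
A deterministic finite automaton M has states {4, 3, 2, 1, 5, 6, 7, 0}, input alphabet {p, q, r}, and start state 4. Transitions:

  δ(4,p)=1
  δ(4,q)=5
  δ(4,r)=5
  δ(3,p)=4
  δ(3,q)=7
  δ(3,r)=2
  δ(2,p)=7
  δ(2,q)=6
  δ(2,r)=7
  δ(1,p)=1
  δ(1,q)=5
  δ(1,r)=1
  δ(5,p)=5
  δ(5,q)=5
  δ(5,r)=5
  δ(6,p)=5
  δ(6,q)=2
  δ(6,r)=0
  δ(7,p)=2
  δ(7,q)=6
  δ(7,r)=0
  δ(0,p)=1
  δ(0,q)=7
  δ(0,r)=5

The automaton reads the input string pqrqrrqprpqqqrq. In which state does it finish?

start at 4
read 'p': 4 → 1
read 'q': 1 → 5
read 'r': 5 → 5
read 'q': 5 → 5
read 'r': 5 → 5
read 'r': 5 → 5
read 'q': 5 → 5
read 'p': 5 → 5
read 'r': 5 → 5
read 'p': 5 → 5
read 'q': 5 → 5
read 'q': 5 → 5
read 'q': 5 → 5
read 'r': 5 → 5
read 'q': 5 → 5

5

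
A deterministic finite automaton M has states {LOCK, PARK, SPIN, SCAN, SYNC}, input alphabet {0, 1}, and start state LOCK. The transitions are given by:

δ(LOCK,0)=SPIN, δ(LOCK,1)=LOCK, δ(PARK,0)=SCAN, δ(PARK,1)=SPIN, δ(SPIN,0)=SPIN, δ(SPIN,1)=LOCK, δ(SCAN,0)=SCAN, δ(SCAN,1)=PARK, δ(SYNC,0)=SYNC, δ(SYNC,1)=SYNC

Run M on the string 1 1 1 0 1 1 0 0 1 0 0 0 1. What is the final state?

start at LOCK
read '1': LOCK → LOCK
read '1': LOCK → LOCK
read '1': LOCK → LOCK
read '0': LOCK → SPIN
read '1': SPIN → LOCK
read '1': LOCK → LOCK
read '0': LOCK → SPIN
read '0': SPIN → SPIN
read '1': SPIN → LOCK
read '0': LOCK → SPIN
read '0': SPIN → SPIN
read '0': SPIN → SPIN
read '1': SPIN → LOCK

LOCK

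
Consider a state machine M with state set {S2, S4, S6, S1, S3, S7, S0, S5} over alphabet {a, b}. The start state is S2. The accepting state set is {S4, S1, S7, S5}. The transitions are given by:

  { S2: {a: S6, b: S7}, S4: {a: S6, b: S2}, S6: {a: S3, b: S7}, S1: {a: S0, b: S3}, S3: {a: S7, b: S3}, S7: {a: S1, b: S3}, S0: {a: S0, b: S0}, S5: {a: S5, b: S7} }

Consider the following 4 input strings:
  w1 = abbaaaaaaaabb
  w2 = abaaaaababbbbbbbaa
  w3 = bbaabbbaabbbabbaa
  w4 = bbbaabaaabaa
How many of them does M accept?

1

w1:
  start at S2
  read 'a': S2 → S6
  read 'b': S6 → S7
  read 'b': S7 → S3
  read 'a': S3 → S7
  read 'a': S7 → S1
  read 'a': S1 → S0
  read 'a': S0 → S0
  read 'a': S0 → S0
  read 'a': S0 → S0
  read 'a': S0 → S0
  read 'a': S0 → S0
  read 'b': S0 → S0
  read 'b': S0 → S0
  end S0, rejected
w2:
  start at S2
  read 'a': S2 → S6
  read 'b': S6 → S7
  read 'a': S7 → S1
  read 'a': S1 → S0
  read 'a': S0 → S0
  read 'a': S0 → S0
  read 'a': S0 → S0
  read 'b': S0 → S0
  read 'a': S0 → S0
  read 'b': S0 → S0
  read 'b': S0 → S0
  read 'b': S0 → S0
  read 'b': S0 → S0
  read 'b': S0 → S0
  read 'b': S0 → S0
  read 'b': S0 → S0
  read 'a': S0 → S0
  read 'a': S0 → S0
  end S0, rejected
w3:
  start at S2
  read 'b': S2 → S7
  read 'b': S7 → S3
  read 'a': S3 → S7
  read 'a': S7 → S1
  read 'b': S1 → S3
  read 'b': S3 → S3
  read 'b': S3 → S3
  read 'a': S3 → S7
  read 'a': S7 → S1
  read 'b': S1 → S3
  read 'b': S3 → S3
  read 'b': S3 → S3
  read 'a': S3 → S7
  read 'b': S7 → S3
  read 'b': S3 → S3
  read 'a': S3 → S7
  read 'a': S7 → S1
  end S1, accepted
w4:
  start at S2
  read 'b': S2 → S7
  read 'b': S7 → S3
  read 'b': S3 → S3
  read 'a': S3 → S7
  read 'a': S7 → S1
  read 'b': S1 → S3
  read 'a': S3 → S7
  read 'a': S7 → S1
  read 'a': S1 → S0
  read 'b': S0 → S0
  read 'a': S0 → S0
  read 'a': S0 → S0
  end S0, rejected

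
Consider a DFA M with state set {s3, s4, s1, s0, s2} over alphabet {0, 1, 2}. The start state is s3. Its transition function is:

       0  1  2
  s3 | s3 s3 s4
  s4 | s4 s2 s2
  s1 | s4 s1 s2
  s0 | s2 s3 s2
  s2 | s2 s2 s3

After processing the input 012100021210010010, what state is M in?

s3 → s3 → s3 → s4 → s2 → s2 → s2 → s2 → s3 → s3 → s4 → s2 → s2 → s2 → s2 → s2 → s2 → s2 → s2

s2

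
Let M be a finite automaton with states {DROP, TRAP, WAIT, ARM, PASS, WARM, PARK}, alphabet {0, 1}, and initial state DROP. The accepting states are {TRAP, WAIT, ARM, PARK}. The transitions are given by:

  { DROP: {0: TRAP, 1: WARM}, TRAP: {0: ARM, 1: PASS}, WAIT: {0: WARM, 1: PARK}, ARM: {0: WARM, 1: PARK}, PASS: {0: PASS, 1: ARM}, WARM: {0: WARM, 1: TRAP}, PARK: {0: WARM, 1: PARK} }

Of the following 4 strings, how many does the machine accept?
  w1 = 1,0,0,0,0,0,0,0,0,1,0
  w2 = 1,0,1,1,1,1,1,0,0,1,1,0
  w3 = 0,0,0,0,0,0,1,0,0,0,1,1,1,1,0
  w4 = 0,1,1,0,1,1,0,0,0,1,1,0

w1: Trace: DROP -1-> WARM -0-> WARM -0-> WARM -0-> WARM -0-> WARM -0-> WARM -0-> WARM -0-> WARM -0-> WARM -1-> TRAP -0-> ARM  → end ARM, accepted
w2: Trace: DROP -1-> WARM -0-> WARM -1-> TRAP -1-> PASS -1-> ARM -1-> PARK -1-> PARK -0-> WARM -0-> WARM -1-> TRAP -1-> PASS -0-> PASS  → end PASS, rejected
w3: Trace: DROP -0-> TRAP -0-> ARM -0-> WARM -0-> WARM -0-> WARM -0-> WARM -1-> TRAP -0-> ARM -0-> WARM -0-> WARM -1-> TRAP -1-> PASS -1-> ARM -1-> PARK -0-> WARM  → end WARM, rejected
w4: Trace: DROP -0-> TRAP -1-> PASS -1-> ARM -0-> WARM -1-> TRAP -1-> PASS -0-> PASS -0-> PASS -0-> PASS -1-> ARM -1-> PARK -0-> WARM  → end WARM, rejected

1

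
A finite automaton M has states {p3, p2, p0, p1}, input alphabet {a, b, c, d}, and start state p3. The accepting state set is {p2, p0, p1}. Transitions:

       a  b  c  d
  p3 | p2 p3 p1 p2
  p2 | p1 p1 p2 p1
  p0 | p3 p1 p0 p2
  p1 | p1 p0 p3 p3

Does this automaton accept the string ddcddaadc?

Trace: p3 -d-> p2 -d-> p1 -c-> p3 -d-> p2 -d-> p1 -a-> p1 -a-> p1 -d-> p3 -c-> p1
End state p1 is accepting.

Yes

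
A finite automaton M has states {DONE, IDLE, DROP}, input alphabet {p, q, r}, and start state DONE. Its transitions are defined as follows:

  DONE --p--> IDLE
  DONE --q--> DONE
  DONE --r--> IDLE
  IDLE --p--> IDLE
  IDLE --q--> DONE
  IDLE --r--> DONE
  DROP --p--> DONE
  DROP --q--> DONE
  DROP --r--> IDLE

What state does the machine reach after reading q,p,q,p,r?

DONE → DONE → IDLE → DONE → IDLE → DONE

DONE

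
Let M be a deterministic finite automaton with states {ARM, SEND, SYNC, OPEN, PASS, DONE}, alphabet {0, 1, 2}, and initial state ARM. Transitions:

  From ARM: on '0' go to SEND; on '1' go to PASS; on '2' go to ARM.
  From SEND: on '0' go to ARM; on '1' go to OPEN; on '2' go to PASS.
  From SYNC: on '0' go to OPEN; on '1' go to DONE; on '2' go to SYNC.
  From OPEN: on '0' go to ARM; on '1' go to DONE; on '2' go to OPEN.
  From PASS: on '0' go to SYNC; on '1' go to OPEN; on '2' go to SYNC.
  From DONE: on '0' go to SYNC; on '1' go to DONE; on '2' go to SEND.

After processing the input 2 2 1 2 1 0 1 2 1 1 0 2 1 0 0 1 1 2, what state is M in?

ARM → ARM → ARM → PASS → SYNC → DONE → SYNC → DONE → SEND → OPEN → DONE → SYNC → SYNC → DONE → SYNC → OPEN → DONE → DONE → SEND

SEND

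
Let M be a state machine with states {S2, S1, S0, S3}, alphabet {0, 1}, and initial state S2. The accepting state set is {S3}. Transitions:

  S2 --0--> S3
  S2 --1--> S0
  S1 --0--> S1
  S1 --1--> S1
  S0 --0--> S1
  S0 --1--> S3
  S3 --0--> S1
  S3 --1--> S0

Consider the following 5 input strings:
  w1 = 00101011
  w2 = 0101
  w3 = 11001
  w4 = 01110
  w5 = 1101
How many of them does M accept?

w1:
  start at S2
  read '0': S2 → S3
  read '0': S3 → S1
  read '1': S1 → S1
  read '0': S1 → S1
  read '1': S1 → S1
  read '0': S1 → S1
  read '1': S1 → S1
  read '1': S1 → S1
  end S1, rejected
w2:
  start at S2
  read '0': S2 → S3
  read '1': S3 → S0
  read '0': S0 → S1
  read '1': S1 → S1
  end S1, rejected
w3:
  start at S2
  read '1': S2 → S0
  read '1': S0 → S3
  read '0': S3 → S1
  read '0': S1 → S1
  read '1': S1 → S1
  end S1, rejected
w4:
  start at S2
  read '0': S2 → S3
  read '1': S3 → S0
  read '1': S0 → S3
  read '1': S3 → S0
  read '0': S0 → S1
  end S1, rejected
w5:
  start at S2
  read '1': S2 → S0
  read '1': S0 → S3
  read '0': S3 → S1
  read '1': S1 → S1
  end S1, rejected

0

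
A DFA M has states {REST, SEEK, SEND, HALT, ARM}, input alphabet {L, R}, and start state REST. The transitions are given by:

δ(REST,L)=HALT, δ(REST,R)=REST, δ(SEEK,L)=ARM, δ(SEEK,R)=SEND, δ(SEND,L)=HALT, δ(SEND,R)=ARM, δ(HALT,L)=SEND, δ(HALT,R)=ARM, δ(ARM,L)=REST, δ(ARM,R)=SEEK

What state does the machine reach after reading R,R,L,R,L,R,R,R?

Trace: REST -R-> REST -R-> REST -L-> HALT -R-> ARM -L-> REST -R-> REST -R-> REST -R-> REST

REST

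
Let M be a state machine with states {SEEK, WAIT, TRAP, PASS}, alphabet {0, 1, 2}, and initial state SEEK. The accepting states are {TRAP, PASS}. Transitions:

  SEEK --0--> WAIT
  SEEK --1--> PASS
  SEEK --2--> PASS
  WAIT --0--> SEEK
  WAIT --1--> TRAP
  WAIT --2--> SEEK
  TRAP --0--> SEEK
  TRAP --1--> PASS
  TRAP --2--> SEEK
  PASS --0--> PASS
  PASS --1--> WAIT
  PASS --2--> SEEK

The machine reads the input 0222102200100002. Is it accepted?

start at SEEK
read '0': SEEK → WAIT
read '2': WAIT → SEEK
read '2': SEEK → PASS
read '2': PASS → SEEK
read '1': SEEK → PASS
read '0': PASS → PASS
read '2': PASS → SEEK
read '2': SEEK → PASS
read '0': PASS → PASS
read '0': PASS → PASS
read '1': PASS → WAIT
read '0': WAIT → SEEK
read '0': SEEK → WAIT
read '0': WAIT → SEEK
read '0': SEEK → WAIT
read '2': WAIT → SEEK
End state SEEK is not accepting.

No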